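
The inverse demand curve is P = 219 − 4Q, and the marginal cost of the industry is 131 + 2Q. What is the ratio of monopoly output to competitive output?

Q_m/Q_c = 0.6

A monopolist chooses Q where MR = MC. MR = 219 − 8Q; setting this equal to 131 + 2Q gives Q = 8.8 and P = 183.8.
Competitive equilibrium sets price equal to marginal cost: 219 − 4Q = 131 + 2Q, so Q = 44/3 and P = 481/3.
Ratio Q_m/Q_c = 8.8/(44/3) = 0.6.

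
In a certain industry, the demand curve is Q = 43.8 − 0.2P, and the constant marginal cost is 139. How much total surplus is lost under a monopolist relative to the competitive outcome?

DWL = 160

Inverting demand: P = 219 − 5Q.
Under competition P = MC = 139, so Q = (219 − 139)/5 = 16.
Monopoly sets MR = MC: 219 − 10Q = 139 ⇒ Q = 8, P = 219 − 5·8 = 179.
DWL is the triangle between Q = 8 and Q = 16: ½·(16 − 8)·(179 − 139) = 160.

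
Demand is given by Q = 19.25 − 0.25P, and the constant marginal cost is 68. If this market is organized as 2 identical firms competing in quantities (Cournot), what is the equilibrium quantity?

Inverting demand: P = 77 − 4Q.
Cournot with 2 identical firms: the symmetric best-response condition is 77 − 12q = 68. Each firm produces q = 0.75, total output Q = 1.5, price P = 71.

Q = 1.5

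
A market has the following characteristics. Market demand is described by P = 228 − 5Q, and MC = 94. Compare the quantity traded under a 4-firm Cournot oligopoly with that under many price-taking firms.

Cournot: Q = 21.44; Competition: Q = 26.8

With 4 symmetric Cournot firms, each firm's FOC gives 228 − 25q = 94, so q = 5.36, Q = 4·5.36 = 21.44, and P = 120.8.
Perfect competition: P = MC = 94, so 228 − 5Q = 94 and Q = 26.8.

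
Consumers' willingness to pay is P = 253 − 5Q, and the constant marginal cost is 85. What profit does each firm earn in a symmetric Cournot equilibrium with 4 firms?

π_i = 225.792

Cournot with 4 identical firms: the symmetric best-response condition is 253 − 25q = 85. Each firm produces q = 6.72, total output Q = 26.88, price P = 118.6.
Each firm's profit = (118.6 − 85)·6.72 = 225.792.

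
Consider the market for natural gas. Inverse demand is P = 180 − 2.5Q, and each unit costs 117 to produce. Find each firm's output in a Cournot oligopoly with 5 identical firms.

q_i = 4.2

In a 5-firm Cournot equilibrium, symmetry and the first-order condition give q = (180 − 117)/(15) = 4.2. So Q = 21 and P = 127.5.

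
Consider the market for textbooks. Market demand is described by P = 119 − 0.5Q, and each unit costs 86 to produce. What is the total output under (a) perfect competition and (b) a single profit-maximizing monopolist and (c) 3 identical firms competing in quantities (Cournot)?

Perfect competition: P = MC = 86, so 119 − 0.5Q = 86 and Q = 66.
Monopoly sets MR = MC: 119 − Q = 86 ⇒ Q = 33, P = 119 − 0.5·33 = 102.5.
Cournot with 3 identical firms: the symmetric best-response condition is 119 − 2q = 86. Each firm produces q = 16.5, total output Q = 49.5, price P = 94.25.

Competition: Q = 66; Monopoly: Q = 33; Cournot: Q = 49.5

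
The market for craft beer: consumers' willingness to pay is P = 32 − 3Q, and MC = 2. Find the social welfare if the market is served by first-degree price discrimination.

Under first-degree price discrimination the firm charges each unit its demand price and produces up to where P = MC, i.e. Q = 10. Consumer surplus is zero; producer surplus equals total surplus.
TS = 150 (equal to competitive TS).

TS = 150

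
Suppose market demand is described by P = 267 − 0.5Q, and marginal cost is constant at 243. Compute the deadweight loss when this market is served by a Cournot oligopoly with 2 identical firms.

DWL = 64

Perfect competition: P = MC = 243, so 267 − 0.5Q = 243 and Q = 48.
With 2 symmetric Cournot firms, each firm's FOC gives 267 − 1.5q = 243, so q = 16, Q = 2·16 = 32, and P = 251.
DWL is the triangle between Q = 32 and Q = 48: ½·(48 − 32)·(251 − 243) = 64.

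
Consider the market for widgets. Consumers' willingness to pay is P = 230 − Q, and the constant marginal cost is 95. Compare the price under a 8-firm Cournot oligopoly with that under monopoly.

Cournot with 8 identical firms: the symmetric best-response condition is 230 − 9q = 95. Each firm produces q = 15, total output Q = 120, price P = 110.
The monopolist equates marginal revenue to marginal cost: 230 − 2Q = 95, so Q = 67.5. From demand, P = 162.5.

Cournot: P = 110; Monopoly: P = 162.5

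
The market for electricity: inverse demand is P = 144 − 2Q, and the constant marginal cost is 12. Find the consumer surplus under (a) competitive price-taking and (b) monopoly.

Competition: CS = 4356; Monopoly: CS = 1089

Perfect competition: P = MC = 12, so 144 − 2Q = 12 and Q = 66.
CS = ½·(144 − 12)·66 = 4356.
A monopolist chooses Q where MR = MC. MR = 144 − 4Q; setting this equal to 12 gives Q = 33 and P = 78.
CS = ½·(144 − 78)·33 = 1089.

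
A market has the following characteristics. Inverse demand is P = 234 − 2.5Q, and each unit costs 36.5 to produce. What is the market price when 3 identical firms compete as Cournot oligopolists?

With 3 symmetric Cournot firms, each firm's FOC gives 234 − 10q = 36.5, so q = 19.75, Q = 3·19.75 = 59.25, and P = 85.875.

P = 85.875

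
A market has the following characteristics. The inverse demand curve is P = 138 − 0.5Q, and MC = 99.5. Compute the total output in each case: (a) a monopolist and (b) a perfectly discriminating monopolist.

A monopolist chooses Q where MR = MC. MR = 138 − Q; setting this equal to 99.5 gives Q = 38.5 and P = 118.75.
Under first-degree price discrimination the firm charges each unit its demand price and produces up to where P = MC, i.e. Q = 77. Consumer surplus is zero; producer surplus equals total surplus.

Monopoly: Q = 38.5; Perfect PD: Q = 77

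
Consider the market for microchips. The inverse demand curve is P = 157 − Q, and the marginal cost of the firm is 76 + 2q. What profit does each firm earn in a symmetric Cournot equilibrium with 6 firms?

In a 6-firm Cournot equilibrium, symmetry and the first-order condition give q = (157 − 76)/(9) = 9. So Q = 54 and P = 103.
Each firm's profit = 103·9 − (76·9 + ½·2·9²) = 162.

π_i = 162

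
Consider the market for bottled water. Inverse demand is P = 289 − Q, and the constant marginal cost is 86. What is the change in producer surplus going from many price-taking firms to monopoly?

Competitive firms price at marginal cost: P = 86, giving Q = 203.
PS = (86 − 86)·203 = 0.
A monopolist chooses Q where MR = MC. MR = 289 − 2Q; setting this equal to 86 gives Q = 101.5 and P = 187.5.
PS = (187.5 − 86)·101.5 = 10302.25.
Change in producer surplus: 10302.25 − 0 = 10302.25.

PS rises by 10302.25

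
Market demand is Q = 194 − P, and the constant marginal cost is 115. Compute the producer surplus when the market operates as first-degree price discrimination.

Inverting demand: P = 194 − Q.
A perfectly discriminating monopolist sells every unit with P(Q) ≥ MC(Q), so output equals the competitive quantity Q = 79. Each buyer pays their reservation price, so CS = 0 and the firm captures all surplus.
PS = ½·(194 − 115)·79 = 3120.5.

PS = 3120.5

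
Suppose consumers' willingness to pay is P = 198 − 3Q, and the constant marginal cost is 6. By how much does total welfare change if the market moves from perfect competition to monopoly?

Competitive firms price at marginal cost: P = 6, giving Q = 64.
CS = ½·(198 − 6)·64 = 6144; PS = (6 − 6)·64 = 0; TS = 6144.
The monopolist equates marginal revenue to marginal cost: 198 − 6Q = 6, so Q = 32. From demand, P = 102.
CS = ½·(198 − 102)·32 = 1536; PS = (102 − 6)·32 = 3072; TS = 4608.
Change in total welfare: 4608 − 6144 = −1536.

Total welfare falls by 1536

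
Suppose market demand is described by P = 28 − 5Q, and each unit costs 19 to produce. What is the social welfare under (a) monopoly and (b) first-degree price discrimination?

Monopoly sets MR = MC: 28 − 10Q = 19 ⇒ Q = 0.9, P = 28 − 5·0.9 = 23.5.
CS = ½·(28 − 23.5)·0.9 = 2.025; PS = (23.5 − 19)·0.9 = 4.05; TS = 6.075.
With perfect price discrimination, output is the efficient level Q = 1.8 (where demand meets MC), but every buyer pays their willingness to pay: CS = 0 and PS = total surplus.
TS = 8.1 (equal to competitive TS).

Monopoly: TS = 6.075; Perfect PD: TS = 8.1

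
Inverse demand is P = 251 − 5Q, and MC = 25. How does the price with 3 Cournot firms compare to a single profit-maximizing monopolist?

Cournot: P = 81.5; Monopoly: P = 138

In a 3-firm Cournot equilibrium, symmetry and the first-order condition give q = (251 − 25)/(20) = 11.3. So Q = 33.9 and P = 81.5.
A monopolist chooses Q where MR = MC. MR = 251 − 10Q; setting this equal to 25 gives Q = 22.6 and P = 138.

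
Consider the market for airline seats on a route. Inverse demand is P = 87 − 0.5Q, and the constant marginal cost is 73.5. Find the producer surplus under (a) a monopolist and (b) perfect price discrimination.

Monopoly sets MR = MC: 87 − Q = 73.5 ⇒ Q = 13.5, P = 87 − 0.5·13.5 = 80.25.
PS = (80.25 − 73.5)·13.5 = 91.125.
Under first-degree price discrimination the firm charges each unit its demand price and produces up to where P = MC, i.e. Q = 27. Consumer surplus is zero; producer surplus equals total surplus.
PS = ½·(87 − 73.5)·27 = 182.25.

Monopoly: PS = 91.125; Perfect PD: PS = 182.25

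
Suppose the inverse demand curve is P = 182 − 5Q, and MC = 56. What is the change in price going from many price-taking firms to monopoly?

Competitive firms price at marginal cost: P = 56, giving Q = 25.2.
Monopoly sets MR = MC: 182 − 10Q = 56 ⇒ Q = 12.6, P = 182 − 5·12.6 = 119.
Change in price: 119 − 56 = 63.

P rises by 63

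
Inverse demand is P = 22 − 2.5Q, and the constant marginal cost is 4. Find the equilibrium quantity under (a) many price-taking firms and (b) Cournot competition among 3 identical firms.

Competition: Q = 7.2; Cournot: Q = 5.4

Competitive firms price at marginal cost: P = 4, giving Q = 7.2.
Cournot with 3 identical firms: the symmetric best-response condition is 22 − 10q = 4. Each firm produces q = 1.8, total output Q = 5.4, price P = 8.5.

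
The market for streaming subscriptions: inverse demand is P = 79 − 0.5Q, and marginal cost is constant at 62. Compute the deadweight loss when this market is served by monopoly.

Perfect competition: P = MC = 62, so 79 − 0.5Q = 62 and Q = 34.
Monopoly sets MR = MC: 79 − Q = 62 ⇒ Q = 17, P = 79 − 0.5·17 = 70.5.
DWL is the triangle between Q = 17 and Q = 34: ½·(34 − 17)·(70.5 − 62) = 72.25.

DWL = 72.25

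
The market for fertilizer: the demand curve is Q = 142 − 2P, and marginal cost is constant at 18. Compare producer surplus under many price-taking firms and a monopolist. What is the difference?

Inverting demand: P = 71 − 0.5Q.
Competitive firms price at marginal cost: P = 18, giving Q = 106.
PS = (18 − 18)·106 = 0.
Monopoly sets MR = MC: 71 − Q = 18 ⇒ Q = 53, P = 71 − 0.5·53 = 44.5.
PS = (44.5 − 18)·53 = 1404.5.
Change in producer surplus: 1404.5 − 0 = 1404.5.

PS rises by 1404.5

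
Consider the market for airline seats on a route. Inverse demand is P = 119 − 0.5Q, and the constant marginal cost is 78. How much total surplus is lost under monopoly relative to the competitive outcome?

Competitive firms price at marginal cost: P = 78, giving Q = 82.
The monopolist equates marginal revenue to marginal cost: 119 − Q = 78, so Q = 41. From demand, P = 98.5.
DWL is the triangle between Q = 41 and Q = 82: ½·(82 − 41)·(98.5 − 78) = 420.25.

DWL = 420.25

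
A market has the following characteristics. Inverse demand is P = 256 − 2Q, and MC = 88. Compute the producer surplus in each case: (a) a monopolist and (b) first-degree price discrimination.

The monopolist equates marginal revenue to marginal cost: 256 − 4Q = 88, so Q = 42. From demand, P = 172.
PS = (172 − 88)·42 = 3528.
A perfectly discriminating monopolist sells every unit with P(Q) ≥ MC(Q), so output equals the competitive quantity Q = 84. Each buyer pays their reservation price, so CS = 0 and the firm captures all surplus.
PS = ½·(256 − 88)·84 = 7056.

Monopoly: PS = 3528; Perfect PD: PS = 7056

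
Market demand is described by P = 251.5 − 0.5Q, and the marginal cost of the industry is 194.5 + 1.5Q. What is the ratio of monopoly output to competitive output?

A monopolist chooses Q where MR = MC. MR = 251.5 − Q; setting this equal to 194.5 + 1.5Q gives Q = 22.8 and P = 240.1.
Competitive equilibrium sets price equal to marginal cost: 251.5 − 0.5Q = 194.5 + 1.5Q, so Q = 28.5 and P = 237.25.
Ratio Q_m/Q_c = 22.8/28.5 = 0.8.

Q_m/Q_c = 0.8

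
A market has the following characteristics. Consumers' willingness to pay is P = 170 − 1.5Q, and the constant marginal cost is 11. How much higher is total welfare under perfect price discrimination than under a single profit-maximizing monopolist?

TS rises by 2106.75

The monopolist equates marginal revenue to marginal cost: 170 − 3Q = 11, so Q = 53. From demand, P = 90.5.
CS = ½·(170 − 90.5)·53 = 2106.75; PS = (90.5 − 11)·53 = 4213.5; TS = 6320.25.
Under first-degree price discrimination the firm charges each unit its demand price and produces up to where P = MC, i.e. Q = 106. Consumer surplus is zero; producer surplus equals total surplus.
TS = 8427 (equal to competitive TS).
Change in total welfare: 8427 − 6320.25 = 2106.75.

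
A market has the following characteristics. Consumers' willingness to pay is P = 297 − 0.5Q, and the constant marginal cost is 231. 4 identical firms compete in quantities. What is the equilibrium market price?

P = 244.2

With 4 symmetric Cournot firms, each firm's FOC gives 297 − 2.5q = 231, so q = 26.4, Q = 4·26.4 = 105.6, and P = 244.2.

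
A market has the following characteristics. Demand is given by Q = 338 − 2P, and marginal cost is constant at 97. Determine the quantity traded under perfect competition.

Q = 144

Inverting demand: P = 169 − 0.5Q.
Under competition P = MC = 97, so Q = (169 − 97)/0.5 = 144.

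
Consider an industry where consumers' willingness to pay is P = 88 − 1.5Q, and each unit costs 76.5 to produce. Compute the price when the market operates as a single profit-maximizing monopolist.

P = 82.25

Monopoly sets MR = MC: 88 − 3Q = 76.5 ⇒ Q = 23/6, P = 88 − 1.5·23/6 = 82.25.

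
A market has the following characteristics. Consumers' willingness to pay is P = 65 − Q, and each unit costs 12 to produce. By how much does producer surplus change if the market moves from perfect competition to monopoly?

Perfect competition: P = MC = 12, so 65 − Q = 12 and Q = 53.
PS = (12 − 12)·53 = 0.
A monopolist chooses Q where MR = MC. MR = 65 − 2Q; setting this equal to 12 gives Q = 26.5 and P = 38.5.
PS = (38.5 − 12)·26.5 = 702.25.
Change in producer surplus: 702.25 − 0 = 702.25.

PS rises by 702.25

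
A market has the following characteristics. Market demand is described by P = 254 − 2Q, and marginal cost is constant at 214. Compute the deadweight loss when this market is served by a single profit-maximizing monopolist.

DWL = 100

Under competition P = MC = 214, so Q = (254 − 214)/2 = 20.
A monopolist chooses Q where MR = MC. MR = 254 − 4Q; setting this equal to 214 gives Q = 10 and P = 234.
DWL is the triangle between Q = 10 and Q = 20: ½·(20 − 10)·(234 − 214) = 100.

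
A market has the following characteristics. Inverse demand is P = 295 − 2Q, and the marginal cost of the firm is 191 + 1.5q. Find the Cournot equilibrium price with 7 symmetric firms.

In a 7-firm Cournot equilibrium, symmetry and the first-order condition give q = (295 − 191)/(17.5) = 208/35. So Q = 41.6 and P = 211.8.

P = 211.8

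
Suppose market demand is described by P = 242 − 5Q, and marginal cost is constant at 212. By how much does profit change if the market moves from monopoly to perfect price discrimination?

A monopolist chooses Q where MR = MC. MR = 242 − 10Q; setting this equal to 212 gives Q = 3 and P = 227.
Profit = (227 − 212)·3 = 45.
With perfect price discrimination, output is the efficient level Q = 6 (where demand meets MC), but every buyer pays their willingness to pay: CS = 0 and PS = total surplus.
PS equals the full surplus area, 90. Profit = 90 = 90.
Change in profit: 90 − 45 = 45.

π rises by 45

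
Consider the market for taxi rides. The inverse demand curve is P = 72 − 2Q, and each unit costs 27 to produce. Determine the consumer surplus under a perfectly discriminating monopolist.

A perfectly discriminating monopolist sells every unit with P(Q) ≥ MC(Q), so output equals the competitive quantity Q = 22.5. Each buyer pays their reservation price, so CS = 0 and the firm captures all surplus.
CS = 0.

CS = 0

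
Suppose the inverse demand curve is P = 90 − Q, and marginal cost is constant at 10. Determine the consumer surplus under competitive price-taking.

CS = 3200

Under competition P = MC = 10, so Q = (90 − 10)/1 = 80.
CS = ½·(90 − 10)·80 = 3200.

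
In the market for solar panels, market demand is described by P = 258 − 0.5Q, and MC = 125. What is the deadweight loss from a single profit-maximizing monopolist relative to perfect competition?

DWL = 4422.25

Competitive firms price at marginal cost: P = 125, giving Q = 266.
The monopolist equates marginal revenue to marginal cost: 258 − Q = 125, so Q = 133. From demand, P = 191.5.
DWL is the triangle between Q = 133 and Q = 266: ½·(266 − 133)·(191.5 − 125) = 4422.25.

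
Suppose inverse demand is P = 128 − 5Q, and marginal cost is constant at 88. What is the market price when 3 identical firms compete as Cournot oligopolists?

With 3 symmetric Cournot firms, each firm's FOC gives 128 − 20q = 88, so q = 2, Q = 3·2 = 6, and P = 98.

P = 98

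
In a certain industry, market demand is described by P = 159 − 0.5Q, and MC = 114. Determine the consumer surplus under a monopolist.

A monopolist chooses Q where MR = MC. MR = 159 − Q; setting this equal to 114 gives Q = 45 and P = 136.5.
CS = ½·(159 − 136.5)·45 = 506.25.

CS = 506.25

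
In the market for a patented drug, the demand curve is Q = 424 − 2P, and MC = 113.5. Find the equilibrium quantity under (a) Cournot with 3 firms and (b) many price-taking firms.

Inverting demand: P = 212 − 0.5Q.
With 3 symmetric Cournot firms, each firm's FOC gives 212 − 2q = 113.5, so q = 49.25, Q = 3·49.25 = 147.75, and P = 138.125.
Perfect competition: P = MC = 113.5, so 212 − 0.5Q = 113.5 and Q = 197.

Cournot: Q = 147.75; Competition: Q = 197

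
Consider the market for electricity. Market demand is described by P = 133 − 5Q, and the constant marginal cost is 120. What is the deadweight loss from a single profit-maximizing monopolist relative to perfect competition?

Under competition P = MC = 120, so Q = (133 − 120)/5 = 2.6.
Monopoly sets MR = MC: 133 − 10Q = 120 ⇒ Q = 1.3, P = 133 − 5·1.3 = 126.5.
DWL is the triangle between Q = 1.3 and Q = 2.6: ½·(2.6 − 1.3)·(126.5 − 120) = 4.225.

DWL = 4.225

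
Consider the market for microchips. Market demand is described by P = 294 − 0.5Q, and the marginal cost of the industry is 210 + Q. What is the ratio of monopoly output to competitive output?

Q_m/Q_c = 0.75

Monopoly sets MR = MC: 294 − Q = 210 + Q ⇒ Q = 42, P = 294 − 0.5·42 = 273.
Under competition P = MC: 294 − 0.5Q = 210 + Q ⇒ Q = 56, P = 266.
Ratio Q_m/Q_c = 42/56 = 0.75.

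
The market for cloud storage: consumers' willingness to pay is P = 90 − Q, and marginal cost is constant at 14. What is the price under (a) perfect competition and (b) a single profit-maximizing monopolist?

Competition: P = 14; Monopoly: P = 52

Perfect competition: P = MC = 14, so 90 − Q = 14 and Q = 76.
A monopolist chooses Q where MR = MC. MR = 90 − 2Q; setting this equal to 14 gives Q = 38 and P = 52.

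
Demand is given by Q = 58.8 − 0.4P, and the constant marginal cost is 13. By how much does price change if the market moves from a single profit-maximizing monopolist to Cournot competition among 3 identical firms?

P falls by 33.5

Inverting demand: P = 147 − 2.5Q.
A monopolist chooses Q where MR = MC. MR = 147 − 5Q; setting this equal to 13 gives Q = 26.8 and P = 80.
In a 3-firm Cournot equilibrium, symmetry and the first-order condition give q = (147 − 13)/(10) = 13.4. So Q = 40.2 and P = 46.5.
Change in price: 46.5 − 80 = −33.5.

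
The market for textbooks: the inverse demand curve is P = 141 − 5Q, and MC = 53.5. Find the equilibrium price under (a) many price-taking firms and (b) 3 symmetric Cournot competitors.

Competition: P = 53.5; Cournot: P = 75.375

Competitive firms price at marginal cost: P = 53.5, giving Q = 17.5.
Cournot with 3 identical firms: the symmetric best-response condition is 141 − 20q = 53.5. Each firm produces q = 4.375, total output Q = 13.125, price P = 75.375.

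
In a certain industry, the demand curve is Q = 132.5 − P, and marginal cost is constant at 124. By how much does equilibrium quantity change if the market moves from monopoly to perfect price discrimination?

Equilibrium quantity rises by 4.25

Inverting demand: P = 132.5 − Q.
Monopoly sets MR = MC: 132.5 − 2Q = 124 ⇒ Q = 4.25, P = 132.5 − 4.25 = 128.25.
Under first-degree price discrimination the firm charges each unit its demand price and produces up to where P = MC, i.e. Q = 8.5. Consumer surplus is zero; producer surplus equals total surplus.
Change in equilibrium quantity: 8.5 − 4.25 = 4.25.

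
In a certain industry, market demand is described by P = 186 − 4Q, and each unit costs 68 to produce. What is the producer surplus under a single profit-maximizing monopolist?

PS = 870.25

The monopolist equates marginal revenue to marginal cost: 186 − 8Q = 68, so Q = 14.75. From demand, P = 127.
PS = (127 − 68)·14.75 = 870.25.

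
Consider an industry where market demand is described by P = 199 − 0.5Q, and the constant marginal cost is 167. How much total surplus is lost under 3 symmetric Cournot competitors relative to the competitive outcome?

Under competition P = MC = 167, so Q = (199 − 167)/0.5 = 64.
In a 3-firm Cournot equilibrium, symmetry and the first-order condition give q = (199 − 167)/(2) = 16. So Q = 48 and P = 175.
DWL is the triangle between Q = 48 and Q = 64: ½·(64 − 48)·(175 − 167) = 64.

DWL = 64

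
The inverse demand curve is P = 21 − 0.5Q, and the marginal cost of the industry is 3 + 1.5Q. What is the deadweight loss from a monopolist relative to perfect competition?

Competitive equilibrium sets price equal to marginal cost: 21 − 0.5Q = 3 + 1.5Q, so Q = 9 and P = 16.5.
The monopolist equates marginal revenue to marginal cost: 21 − Q = 3 + 1.5Q, so Q = 7.2. From demand, P = 17.4.
CS = ½·(21 − 16.5)·9 = 20.25; PS = (16.5·9 − 3·9 − ½·1.5·9²) = 60.75; TS = 81.
CS = ½·(21 − 17.4)·7.2 = 12.96; PS = (17.4·7.2 − 3·7.2 − ½·1.5·7.2²) = 64.8; TS = 77.76.
DWL = 81 − 77.76 = 3.24.

DWL = 3.24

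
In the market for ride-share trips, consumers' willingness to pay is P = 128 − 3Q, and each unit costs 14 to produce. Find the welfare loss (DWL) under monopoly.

Competitive firms price at marginal cost: P = 14, giving Q = 38.
Monopoly sets MR = MC: 128 − 6Q = 14 ⇒ Q = 19, P = 128 − 3·19 = 71.
DWL is the triangle between Q = 19 and Q = 38: ½·(38 − 19)·(71 − 14) = 541.5.

DWL = 541.5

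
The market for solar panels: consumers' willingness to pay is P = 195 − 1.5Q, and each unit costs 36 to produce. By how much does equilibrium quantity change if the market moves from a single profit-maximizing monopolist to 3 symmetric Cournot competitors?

The monopolist equates marginal revenue to marginal cost: 195 − 3Q = 36, so Q = 53. From demand, P = 115.5.
Cournot with 3 identical firms: the symmetric best-response condition is 195 − 6q = 36. Each firm produces q = 26.5, total output Q = 79.5, price P = 75.75.
Change in equilibrium quantity: 79.5 − 53 = 26.5.

Q rises by 26.5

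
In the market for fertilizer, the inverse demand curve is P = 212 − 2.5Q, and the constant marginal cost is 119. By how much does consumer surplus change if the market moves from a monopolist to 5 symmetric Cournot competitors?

A monopolist chooses Q where MR = MC. MR = 212 − 5Q; setting this equal to 119 gives Q = 18.6 and P = 165.5.
CS = ½·(212 − 165.5)·18.6 = 432.45.
Cournot with 5 identical firms: the symmetric best-response condition is 212 − 15q = 119. Each firm produces q = 6.2, total output Q = 31, price P = 134.5.
CS = ½·(212 − 134.5)·31 = 1201.25.
Change in consumer surplus: 1201.25 − 432.45 = 768.8.

Consumer surplus rises by 768.8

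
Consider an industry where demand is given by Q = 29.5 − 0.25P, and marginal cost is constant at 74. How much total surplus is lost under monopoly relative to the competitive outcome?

DWL = 60.5

Inverting demand: P = 118 − 4Q.
Under competition P = MC = 74, so Q = (118 − 74)/4 = 11.
The monopolist equates marginal revenue to marginal cost: 118 − 8Q = 74, so Q = 5.5. From demand, P = 96.
DWL is the triangle between Q = 5.5 and Q = 11: ½·(11 − 5.5)·(96 − 74) = 60.5.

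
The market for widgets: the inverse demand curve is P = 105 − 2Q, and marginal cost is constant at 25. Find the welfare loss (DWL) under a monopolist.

Under competition P = MC = 25, so Q = (105 − 25)/2 = 40.
Monopoly sets MR = MC: 105 − 4Q = 25 ⇒ Q = 20, P = 105 − 2·20 = 65.
DWL is the triangle between Q = 20 and Q = 40: ½·(40 − 20)·(65 − 25) = 400.

DWL = 400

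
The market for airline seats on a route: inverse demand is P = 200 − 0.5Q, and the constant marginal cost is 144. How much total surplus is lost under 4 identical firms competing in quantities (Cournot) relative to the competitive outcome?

DWL = 125.44

Under competition P = MC = 144, so Q = (200 − 144)/0.5 = 112.
Cournot with 4 identical firms: the symmetric best-response condition is 200 − 2.5q = 144. Each firm produces q = 22.4, total output Q = 89.6, price P = 155.2.
DWL is the triangle between Q = 89.6 and Q = 112: ½·(112 − 89.6)·(155.2 − 144) = 125.44.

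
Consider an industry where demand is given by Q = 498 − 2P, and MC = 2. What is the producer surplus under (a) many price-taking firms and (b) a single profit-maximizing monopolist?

Competition: PS = 0; Monopoly: PS = 30504.5

Inverting demand: P = 249 − 0.5Q.
Perfect competition: P = MC = 2, so 249 − 0.5Q = 2 and Q = 494.
PS = (2 − 2)·494 = 0.
A monopolist chooses Q where MR = MC. MR = 249 − Q; setting this equal to 2 gives Q = 247 and P = 125.5.
PS = (125.5 − 2)·247 = 30504.5.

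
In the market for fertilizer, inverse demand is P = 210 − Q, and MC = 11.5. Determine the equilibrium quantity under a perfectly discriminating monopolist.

A perfectly discriminating monopolist sells every unit with P(Q) ≥ MC(Q), so output equals the competitive quantity Q = 198.5. Each buyer pays their reservation price, so CS = 0 and the firm captures all surplus.

Q = 198.5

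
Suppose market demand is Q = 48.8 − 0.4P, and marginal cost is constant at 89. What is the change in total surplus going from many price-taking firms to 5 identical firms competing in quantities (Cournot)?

Inverting demand: P = 122 − 2.5Q.
Perfect competition: P = MC = 89, so 122 − 2.5Q = 89 and Q = 13.2.
CS = ½·(122 − 89)·13.2 = 217.8; PS = (89 − 89)·13.2 = 0; TS = 217.8.
In a 5-firm Cournot equilibrium, symmetry and the first-order condition give q = (122 − 89)/(15) = 2.2. So Q = 11 and P = 94.5.
CS = ½·(122 − 94.5)·11 = 151.25; PS = (94.5 − 89)·11 = 60.5; TS = 211.75.
Change in total surplus: 211.75 − 217.8 = −6.05.

TS falls by 6.05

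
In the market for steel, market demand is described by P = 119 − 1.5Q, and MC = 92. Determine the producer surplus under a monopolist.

PS = 121.5

Monopoly sets MR = MC: 119 − 3Q = 92 ⇒ Q = 9, P = 119 − 1.5·9 = 105.5.
PS = (105.5 − 92)·9 = 121.5.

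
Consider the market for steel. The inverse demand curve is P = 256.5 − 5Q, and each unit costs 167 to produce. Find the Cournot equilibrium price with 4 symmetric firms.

P = 184.9

In a 4-firm Cournot equilibrium, symmetry and the first-order condition give q = (256.5 − 167)/(25) = 3.58. So Q = 14.32 and P = 184.9.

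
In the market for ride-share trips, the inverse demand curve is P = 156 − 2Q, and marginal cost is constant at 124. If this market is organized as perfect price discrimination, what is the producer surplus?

Under first-degree price discrimination the firm charges each unit its demand price and produces up to where P = MC, i.e. Q = 16. Consumer surplus is zero; producer surplus equals total surplus.
PS = ½·(156 − 124)·16 = 256.

PS = 256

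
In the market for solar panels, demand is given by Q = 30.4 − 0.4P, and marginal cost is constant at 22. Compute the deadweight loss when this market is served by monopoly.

DWL = 145.8

Inverting demand: P = 76 − 2.5Q.
Perfect competition: P = MC = 22, so 76 − 2.5Q = 22 and Q = 21.6.
Monopoly sets MR = MC: 76 − 5Q = 22 ⇒ Q = 10.8, P = 76 − 2.5·10.8 = 49.
DWL is the triangle between Q = 10.8 and Q = 21.6: ½·(21.6 − 10.8)·(49 − 22) = 145.8.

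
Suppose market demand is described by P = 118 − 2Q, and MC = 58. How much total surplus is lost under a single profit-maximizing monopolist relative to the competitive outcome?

DWL = 225

Under competition P = MC = 58, so Q = (118 − 58)/2 = 30.
The monopolist equates marginal revenue to marginal cost: 118 − 4Q = 58, so Q = 15. From demand, P = 88.
DWL is the triangle between Q = 15 and Q = 30: ½·(30 − 15)·(88 − 58) = 225.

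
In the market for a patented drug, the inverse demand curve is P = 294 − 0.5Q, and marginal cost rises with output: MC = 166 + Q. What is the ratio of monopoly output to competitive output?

Q_m/Q_c = 0.75

The monopolist equates marginal revenue to marginal cost: 294 − Q = 166 + Q, so Q = 64. From demand, P = 262.
Competitive equilibrium sets price equal to marginal cost: 294 − 0.5Q = 166 + Q, so Q = 256/3 and P = 754/3.
Ratio Q_m/Q_c = 64/(256/3) = 0.75.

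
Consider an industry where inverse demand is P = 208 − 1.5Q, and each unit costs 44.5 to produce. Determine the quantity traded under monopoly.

Q = 54.5

The monopolist equates marginal revenue to marginal cost: 208 − 3Q = 44.5, so Q = 54.5. From demand, P = 126.25.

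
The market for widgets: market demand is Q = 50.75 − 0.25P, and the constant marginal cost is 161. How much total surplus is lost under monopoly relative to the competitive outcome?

Inverting demand: P = 203 − 4Q.
Competitive firms price at marginal cost: P = 161, giving Q = 10.5.
A monopolist chooses Q where MR = MC. MR = 203 − 8Q; setting this equal to 161 gives Q = 5.25 and P = 182.
DWL is the triangle between Q = 5.25 and Q = 10.5: ½·(10.5 − 5.25)·(182 − 161) = 55.125.

DWL = 55.125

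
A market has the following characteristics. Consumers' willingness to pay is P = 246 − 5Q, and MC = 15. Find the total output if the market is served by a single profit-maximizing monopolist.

A monopolist chooses Q where MR = MC. MR = 246 − 10Q; setting this equal to 15 gives Q = 23.1 and P = 130.5.

Q = 23.1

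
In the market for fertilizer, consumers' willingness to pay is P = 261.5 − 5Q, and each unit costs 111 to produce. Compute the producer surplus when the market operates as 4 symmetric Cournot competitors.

PS = 724.808

With 4 symmetric Cournot firms, each firm's FOC gives 261.5 − 25q = 111, so q = 6.02, Q = 4·6.02 = 24.08, and P = 141.1.
PS = (141.1 − 111)·24.08 = 724.808.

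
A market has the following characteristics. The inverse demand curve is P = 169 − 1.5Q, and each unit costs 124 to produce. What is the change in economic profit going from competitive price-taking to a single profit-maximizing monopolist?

Economic profit rises by 337.5

Under competition P = MC = 124, so Q = (169 − 124)/1.5 = 30.
Profit = (124 − 124)·30 = 0.
Monopoly sets MR = MC: 169 − 3Q = 124 ⇒ Q = 15, P = 169 − 1.5·15 = 146.5.
Profit = (146.5 − 124)·15 = 337.5.
Change in economic profit: 337.5 − 0 = 337.5.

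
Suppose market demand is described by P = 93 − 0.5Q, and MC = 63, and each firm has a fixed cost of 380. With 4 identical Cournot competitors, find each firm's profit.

With 4 symmetric Cournot firms, each firm's FOC gives 93 − 2.5q = 63, so q = 12, Q = 4·12 = 48, and P = 69.
Each firm's profit = (69 − 63)·12 − 380 = −308.

π_i = −308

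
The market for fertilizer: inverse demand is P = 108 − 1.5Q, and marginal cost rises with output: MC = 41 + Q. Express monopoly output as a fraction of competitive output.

A monopolist chooses Q where MR = MC. MR = 108 − 3Q; setting this equal to 41 + Q gives Q = 16.75 and P = 82.875.
Competitive equilibrium sets price equal to marginal cost: 108 − 1.5Q = 41 + Q, so Q = 26.8 and P = 67.8.
Ratio Q_m/Q_c = 16.75/26.8 = 0.625.

Q_m/Q_c = 0.625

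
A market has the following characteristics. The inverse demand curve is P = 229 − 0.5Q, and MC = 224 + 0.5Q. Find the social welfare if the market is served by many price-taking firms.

TS = 12.5

Under competition P = MC: 229 − 0.5Q = 224 + 0.5Q ⇒ Q = 5, P = 226.5.
CS = ½·(229 − 226.5)·5 = 6.25; PS = (226.5·5 − 224·5 − ½·0.5·5²) = 6.25; TS = 12.5.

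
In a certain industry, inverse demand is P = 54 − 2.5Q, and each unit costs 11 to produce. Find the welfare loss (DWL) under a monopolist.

DWL = 92.45

Competitive firms price at marginal cost: P = 11, giving Q = 17.2.
The monopolist equates marginal revenue to marginal cost: 54 − 5Q = 11, so Q = 8.6. From demand, P = 32.5.
DWL is the triangle between Q = 8.6 and Q = 17.2: ½·(17.2 − 8.6)·(32.5 − 11) = 92.45.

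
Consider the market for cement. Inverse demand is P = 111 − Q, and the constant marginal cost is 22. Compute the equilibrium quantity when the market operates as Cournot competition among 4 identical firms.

Q = 71.2

With 4 symmetric Cournot firms, each firm's FOC gives 111 − 5q = 22, so q = 17.8, Q = 4·17.8 = 71.2, and P = 39.8.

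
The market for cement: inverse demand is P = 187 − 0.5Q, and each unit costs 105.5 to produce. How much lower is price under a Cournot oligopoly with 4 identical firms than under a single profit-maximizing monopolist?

P falls by 24.45

The monopolist equates marginal revenue to marginal cost: 187 − Q = 105.5, so Q = 81.5. From demand, P = 146.25.
In a 4-firm Cournot equilibrium, symmetry and the first-order condition give q = (187 − 105.5)/(2.5) = 32.6. So Q = 130.4 and P = 121.8.
Change in price: 121.8 − 146.25 = −24.45.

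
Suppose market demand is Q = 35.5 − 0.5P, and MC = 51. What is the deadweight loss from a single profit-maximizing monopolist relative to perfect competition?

DWL = 25

Inverting demand: P = 71 − 2Q.
Perfect competition: P = MC = 51, so 71 − 2Q = 51 and Q = 10.
Monopoly sets MR = MC: 71 − 4Q = 51 ⇒ Q = 5, P = 71 − 2·5 = 61.
DWL is the triangle between Q = 5 and Q = 10: ½·(10 − 5)·(61 − 51) = 25.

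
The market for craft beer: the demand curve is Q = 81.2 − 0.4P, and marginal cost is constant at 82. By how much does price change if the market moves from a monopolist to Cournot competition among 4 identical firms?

Price falls by 36.3

Inverting demand: P = 203 − 2.5Q.
Monopoly sets MR = MC: 203 − 5Q = 82 ⇒ Q = 24.2, P = 203 − 2.5·24.2 = 142.5.
Cournot with 4 identical firms: the symmetric best-response condition is 203 − 12.5q = 82. Each firm produces q = 9.68, total output Q = 38.72, price P = 106.2.
Change in price: 106.2 − 142.5 = −36.3.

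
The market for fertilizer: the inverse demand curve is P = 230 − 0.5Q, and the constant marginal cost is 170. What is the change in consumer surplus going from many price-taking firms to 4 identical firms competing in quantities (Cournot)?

CS falls by 1296

Competitive firms price at marginal cost: P = 170, giving Q = 120.
CS = ½·(230 − 170)·120 = 3600.
Cournot with 4 identical firms: the symmetric best-response condition is 230 − 2.5q = 170. Each firm produces q = 24, total output Q = 96, price P = 182.
CS = ½·(230 − 182)·96 = 2304.
Change in consumer surplus: 2304 − 3600 = −1296.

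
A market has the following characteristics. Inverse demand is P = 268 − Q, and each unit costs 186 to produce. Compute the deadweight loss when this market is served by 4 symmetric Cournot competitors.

Competitive firms price at marginal cost: P = 186, giving Q = 82.
With 4 symmetric Cournot firms, each firm's FOC gives 268 − 5q = 186, so q = 16.4, Q = 4·16.4 = 65.6, and P = 202.4.
DWL is the triangle between Q = 65.6 and Q = 82: ½·(82 − 65.6)·(202.4 − 186) = 134.48.

DWL = 134.48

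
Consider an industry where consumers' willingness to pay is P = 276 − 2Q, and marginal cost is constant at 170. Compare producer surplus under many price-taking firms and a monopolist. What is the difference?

Perfect competition: P = MC = 170, so 276 − 2Q = 170 and Q = 53.
PS = (170 − 170)·53 = 0.
The monopolist equates marginal revenue to marginal cost: 276 − 4Q = 170, so Q = 26.5. From demand, P = 223.
PS = (223 − 170)·26.5 = 1404.5.
Change in producer surplus: 1404.5 − 0 = 1404.5.

PS rises by 1404.5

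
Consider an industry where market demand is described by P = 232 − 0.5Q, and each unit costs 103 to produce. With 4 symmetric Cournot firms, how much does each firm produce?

q_i = 51.6

In a 4-firm Cournot equilibrium, symmetry and the first-order condition give q = (232 − 103)/(2.5) = 51.6. So Q = 206.4 and P = 128.8.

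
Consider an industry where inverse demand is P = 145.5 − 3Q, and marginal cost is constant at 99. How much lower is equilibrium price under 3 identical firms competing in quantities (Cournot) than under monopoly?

P falls by 11.625

A monopolist chooses Q where MR = MC. MR = 145.5 − 6Q; setting this equal to 99 gives Q = 7.75 and P = 122.25.
With 3 symmetric Cournot firms, each firm's FOC gives 145.5 − 12q = 99, so q = 3.875, Q = 3·3.875 = 11.625, and P = 110.625.
Change in equilibrium price: 110.625 − 122.25 = −11.625.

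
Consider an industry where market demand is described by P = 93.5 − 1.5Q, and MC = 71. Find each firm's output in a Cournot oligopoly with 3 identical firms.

With 3 symmetric Cournot firms, each firm's FOC gives 93.5 − 6q = 71, so q = 3.75, Q = 3·3.75 = 11.25, and P = 76.625.

q_i = 3.75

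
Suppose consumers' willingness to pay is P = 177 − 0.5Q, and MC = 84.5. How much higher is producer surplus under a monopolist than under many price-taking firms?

Perfect competition: P = MC = 84.5, so 177 − 0.5Q = 84.5 and Q = 185.
PS = (84.5 − 84.5)·185 = 0.
The monopolist equates marginal revenue to marginal cost: 177 − Q = 84.5, so Q = 92.5. From demand, P = 130.75.
PS = (130.75 − 84.5)·92.5 = 4278.125.
Change in producer surplus: 4278.125 − 0 = 4278.125.

Producer surplus rises by 4278.125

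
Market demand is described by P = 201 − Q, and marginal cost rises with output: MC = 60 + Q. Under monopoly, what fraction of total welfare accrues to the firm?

PS/TS = 0.75

The monopolist equates marginal revenue to marginal cost: 201 − 2Q = 60 + Q, so Q = 47. From demand, P = 154.
CS = ½·(201 − 154)·47 = 1104.5.
PS = P·Q − VC(Q) = 154·47 − (60·47 + ½·1·47²) = 3313.5.
Share captured = PS/TS = 3313.5/4418 = 0.75.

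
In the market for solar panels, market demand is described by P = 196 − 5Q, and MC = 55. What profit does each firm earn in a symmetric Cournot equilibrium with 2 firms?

With 2 symmetric Cournot firms, each firm's FOC gives 196 − 15q = 55, so q = 9.4, Q = 2·9.4 = 18.8, and P = 102.
Each firm's profit = (102 − 55)·9.4 = 441.8.

π_i = 441.8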